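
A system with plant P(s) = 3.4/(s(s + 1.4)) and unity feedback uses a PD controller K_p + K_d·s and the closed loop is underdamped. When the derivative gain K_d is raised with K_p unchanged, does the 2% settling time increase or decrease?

Characteristic equation s² + (1.4 + 3.4K_d)s + 3.4K_p = 0: raising K_d increases ζω_n = (1.4+3.4K_d)/2 while the loop stays underdamped, so T_s ≈ 4/(ζω_n) decreases.

decrease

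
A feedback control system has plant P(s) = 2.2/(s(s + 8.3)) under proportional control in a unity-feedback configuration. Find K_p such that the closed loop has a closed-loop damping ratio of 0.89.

Closed-loop characteristic equation: s² + 8.3s + K_p·2.2 = 0.
So ω_n = √(2.2K_p) and 2ζω_n = 8.3, giving ζ = 8.3/(2√(2.2K_p)).
Setting ζ = 0.89: √(2.2K_p) = 8.3/(2·0.89) = 4.663, so K_p = 21.74/2.2 = 9.88.

K_p = 9.88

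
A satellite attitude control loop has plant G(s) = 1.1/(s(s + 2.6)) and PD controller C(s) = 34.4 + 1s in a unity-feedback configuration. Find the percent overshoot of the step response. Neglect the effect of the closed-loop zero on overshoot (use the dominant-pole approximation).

Forward path: (34.4 + 1s)·1.1/(s(s+2.6)). The closed-loop characteristic equation is s² + (2.6 + 1.1·1)s + 1.1·34.4 = 0.
That is s² + 3.7s + 37.84 = 0, so ω_n = 6.151 rad/s and ζ = 3.7/(2·6.151) = 0.3007.
%OS = 100·exp(−πζ/√(1−ζ²)) = 37.1%.

37.1%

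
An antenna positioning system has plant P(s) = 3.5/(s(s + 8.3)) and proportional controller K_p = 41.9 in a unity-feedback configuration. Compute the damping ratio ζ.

ζ = 0.343

1 + K_p·P(s) = 0 gives s² + 8.3s + 146.7 = 0.
Matching s² + 2ζω_n s + ω_n²: ω_n = √146.7 = 12.11 rad/s and 2ζω_n = 8.3, so ζ = 8.3/(2·12.11) = 0.343.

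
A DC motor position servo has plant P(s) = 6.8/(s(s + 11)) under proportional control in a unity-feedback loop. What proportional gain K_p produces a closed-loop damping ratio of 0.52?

Closed-loop characteristic equation: s² + 11s + K_p·6.8 = 0.
So ω_n = √(6.8K_p) and 2ζω_n = 11, giving ζ = 11/(2√(6.8K_p)).
Setting ζ = 0.52: √(6.8K_p) = 11/(2·0.52) = 10.58, so K_p = 111.9/6.8 = 16.5.

K_p = 16.5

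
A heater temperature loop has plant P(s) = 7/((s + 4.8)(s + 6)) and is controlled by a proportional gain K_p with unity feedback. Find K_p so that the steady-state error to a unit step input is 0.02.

For a type-0 loop with proportional control, e_ss = 1/(1 + K_p·P(0)).
P(0) = 0.2431. Require 1/(1 + K_p·0.2431) = 0.02, so 1 + 0.2431·K_p = 50.
K_p = (50 − 1)/0.2431 = 202.

K_p = 202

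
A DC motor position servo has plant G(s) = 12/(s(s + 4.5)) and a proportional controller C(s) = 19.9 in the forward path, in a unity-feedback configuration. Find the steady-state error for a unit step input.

0

The open loop C(s)G(s) has a pole at the origin (type 1), so the static position error constant is infinite and e_ss = 1/(1+∞) = 0.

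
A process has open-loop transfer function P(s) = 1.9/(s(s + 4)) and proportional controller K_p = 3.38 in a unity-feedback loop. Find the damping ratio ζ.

ζ = 0.789

The closed-loop denominator is s(s+4) + 3.38·1.9 = s² + 4s + 6.422.
So ω_n² = 6.422 ⇒ ω_n = 2.534 rad/s, and ζ = 4/(2ω_n) = 0.789.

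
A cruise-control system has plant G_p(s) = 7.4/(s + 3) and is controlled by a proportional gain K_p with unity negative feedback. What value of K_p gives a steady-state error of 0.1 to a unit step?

For a type-0 loop with proportional control, e_ss = 1/(1 + K_p·G_p(0)).
G_p(0) = 2.467. Require 1/(1 + K_p·2.467) = 0.1, so 1 + 2.467·K_p = 10.
K_p = (10 − 1)/2.467 = 3.65.

K_p = 3.65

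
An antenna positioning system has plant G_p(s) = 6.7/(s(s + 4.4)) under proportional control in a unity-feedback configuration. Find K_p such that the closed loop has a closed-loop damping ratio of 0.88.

K_p = 0.933

Closed-loop characteristic equation: s² + 4.4s + K_p·6.7 = 0.
So ω_n = √(6.7K_p) and 2ζω_n = 4.4, giving ζ = 4.4/(2√(6.7K_p)).
Setting ζ = 0.88: √(6.7K_p) = 4.4/(2·0.88) = 2.5, so K_p = 6.25/6.7 = 0.933.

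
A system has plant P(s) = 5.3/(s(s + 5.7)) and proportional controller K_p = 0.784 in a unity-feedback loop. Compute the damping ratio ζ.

ζ = 1.4

The closed-loop denominator is s(s+5.7) + 0.784·5.3 = s² + 5.7s + 4.155.
Matching s² + 2ζω_n s + ω_n²: ω_n = √4.155 = 2.038 rad/s and 2ζω_n = 5.7, so ζ = 5.7/(2·2.038) = 1.4.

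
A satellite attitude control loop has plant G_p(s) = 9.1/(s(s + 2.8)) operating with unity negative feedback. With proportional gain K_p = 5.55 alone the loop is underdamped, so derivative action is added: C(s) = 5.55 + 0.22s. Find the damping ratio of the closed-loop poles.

Forward path: (5.55 + 0.22s)·9.1/(s(s+2.8)). The closed-loop characteristic equation is s² + (2.8 + 9.1·0.22)s + 9.1·5.55 = 0.
That is s² + 4.802s + 50.5 = 0, so ω_n = 7.107 rad/s and ζ = 4.802/(2·7.107) = 0.3379.

ζ = 0.338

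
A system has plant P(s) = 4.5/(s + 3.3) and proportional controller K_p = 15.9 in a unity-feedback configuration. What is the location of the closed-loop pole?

s = -74.85

Closed-loop transfer function: T(s) = K_p·P(s)/(1 + K_p·P(s)) = 71.55/(s + 3.3 + 71.55) = 71.55/(s + 74.85).
The closed-loop pole is at s = −74.85.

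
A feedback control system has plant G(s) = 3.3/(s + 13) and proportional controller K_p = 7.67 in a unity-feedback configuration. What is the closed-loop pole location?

Closed-loop transfer function: T(s) = K_p·G(s)/(1 + K_p·G(s)) = 25.31/(s + 13 + 25.31) = 25.31/(s + 38.31).
The closed-loop pole is at s = −38.31.

s = -38.31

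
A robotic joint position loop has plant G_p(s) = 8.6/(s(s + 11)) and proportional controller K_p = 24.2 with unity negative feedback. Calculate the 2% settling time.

T_s ≈ 0.727 s

The closed-loop denominator s² + 11s + 208.1 gives ω_n = √208.1 = 14.43 and ζ = 11/(2ω_n) = 0.3812.
2% settling time T_s ≈ 4/(ζω_n) = 4/5.5 = 0.727 s.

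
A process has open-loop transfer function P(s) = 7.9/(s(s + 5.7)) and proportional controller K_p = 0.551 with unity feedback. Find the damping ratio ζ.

ζ = 1.37

With unity feedback the closed-loop characteristic equation is s² + 5.7s + 0.551·7.9 = s² + 5.7s + 4.353 = 0.
So ω_n² = 4.353 ⇒ ω_n = 2.086 rad/s, and ζ = 5.7/(2ω_n) = 1.37.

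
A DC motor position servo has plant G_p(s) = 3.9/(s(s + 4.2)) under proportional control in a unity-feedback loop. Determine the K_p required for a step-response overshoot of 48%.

From %OS = 100·exp(−πζ/√(1−ζ²)) = 48%, ζ = −ln(0.48)/√(π²+ln²(0.48)) = 0.2275.
Characteristic equation s² + 4.2s + 3.9K_p = 0 gives ζ = 4.2/(2√(3.9K_p)).
Setting ζ = 0.2275: √(3.9K_p) = 4.2/(2·0.2275) = 9.231, so K_p = 85.2/3.9 = 21.8.

K_p = 21.8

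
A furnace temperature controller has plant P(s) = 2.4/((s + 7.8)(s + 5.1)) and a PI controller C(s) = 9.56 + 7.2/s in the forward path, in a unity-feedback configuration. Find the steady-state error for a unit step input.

The open loop C(s)P(s) has a pole at the origin (type 1), so the static position error constant is infinite and e_ss = 1/(1+∞) = 0.

0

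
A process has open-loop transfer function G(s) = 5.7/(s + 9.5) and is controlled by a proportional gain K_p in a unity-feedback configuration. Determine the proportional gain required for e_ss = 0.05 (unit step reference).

The loop is type 0, so e_ss(step) = 1/(1 + K_pos) with K_pos = K_p·G(0).
G(0) = 0.6. Require 1/(1 + K_p·0.6) = 0.05, so 1 + 0.6·K_p = 20.
K_p = (20 − 1)/0.6 = 31.7.

K_p = 31.7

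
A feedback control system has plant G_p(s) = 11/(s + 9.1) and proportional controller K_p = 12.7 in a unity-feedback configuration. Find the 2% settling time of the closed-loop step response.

Closed-loop transfer function: T(s) = K_p·G_p(s)/(1 + K_p·G_p(s)) = 139.7/(s + 9.1 + 139.7) = 139.7/(s + 148.8).
Time constant τ = 1/148.8 = 0.00672 s, so the 2% settling time is about 4τ = 0.0269 s.

T_s ≈ 0.0269 s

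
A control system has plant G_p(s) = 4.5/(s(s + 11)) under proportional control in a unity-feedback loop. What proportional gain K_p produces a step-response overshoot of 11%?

From %OS = 100·exp(−πζ/√(1−ζ²)) = 11%, ζ = −ln(0.11)/√(π²+ln²(0.11)) = 0.5749.
Characteristic equation s² + 11s + 4.5K_p = 0 gives ζ = 11/(2√(4.5K_p)).
Setting ζ = 0.5749: √(4.5K_p) = 11/(2·0.5749) = 9.567, so K_p = 91.53/4.5 = 20.3.

K_p = 20.3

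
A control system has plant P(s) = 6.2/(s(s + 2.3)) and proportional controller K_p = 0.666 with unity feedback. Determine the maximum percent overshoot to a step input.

11.6%

From 1 + K_pP(s) = 0: s² + 2.3s + 4.129 = 0 ⇒ ω_n = 2.032, ζ = 0.5659.
%OS = 100·exp(−πζ/√(1−ζ²)) = 100·exp(−π·0.5659/√0.6797) = 11.6%.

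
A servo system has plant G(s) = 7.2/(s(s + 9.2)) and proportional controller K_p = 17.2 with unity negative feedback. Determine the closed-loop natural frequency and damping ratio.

ω_n = 11.1 rad/s, ζ = 0.413

With unity feedback the closed-loop characteristic equation is s² + 9.2s + 17.2·7.2 = s² + 9.2s + 123.8 = 0.
So ω_n² = 123.8 ⇒ ω_n = 11.13 rad/s, and ζ = 9.2/(2ω_n) = 0.413.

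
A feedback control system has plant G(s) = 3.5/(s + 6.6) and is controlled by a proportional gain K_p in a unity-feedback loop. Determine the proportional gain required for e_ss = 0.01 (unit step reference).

K_p = 187

The loop is type 0, so e_ss(step) = 1/(1 + K_pos) with K_pos = K_p·G(0).
G(0) = 0.5303. Require 1/(1 + K_p·0.5303) = 0.01, so 1 + 0.5303·K_p = 100.
K_p = (100 − 1)/0.5303 = 187.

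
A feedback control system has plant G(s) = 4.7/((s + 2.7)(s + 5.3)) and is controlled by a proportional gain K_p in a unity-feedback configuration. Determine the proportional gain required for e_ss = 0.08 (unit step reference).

The loop is type 0, so e_ss(step) = 1/(1 + K_pos) with K_pos = K_p·G(0).
G(0) = 0.3284. Require 1/(1 + K_p·0.3284) = 0.08, so 1 + 0.3284·K_p = 12.5.
K_p = (12.5 − 1)/0.3284 = 35.

K_p = 35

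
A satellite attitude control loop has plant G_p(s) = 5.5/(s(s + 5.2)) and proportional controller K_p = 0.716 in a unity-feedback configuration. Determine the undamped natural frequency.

1 + K_p·G_p(s) = 0 gives s² + 5.2s + 3.938 = 0.
So ω_n² = 3.938 ⇒ ω_n = 1.984 rad/s, and ζ = 5.2/(2ω_n) = 1.31.

ω_n = 1.98 rad/s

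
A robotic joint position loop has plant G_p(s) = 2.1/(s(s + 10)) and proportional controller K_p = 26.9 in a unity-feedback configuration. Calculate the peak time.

T_p = 0.56 s

The closed-loop denominator s² + 10s + 56.49 gives ω_n = √56.49 = 7.516 and ζ = 10/(2ω_n) = 0.6652.
Damped frequency ω_d = ω_n√(1−ζ²) = 5.612 rad/s, so peak time T_p = π/ω_d = 0.56 s.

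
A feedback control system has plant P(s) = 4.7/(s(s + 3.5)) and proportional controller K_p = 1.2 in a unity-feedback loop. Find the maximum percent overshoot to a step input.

3.26%

The closed-loop denominator s² + 3.5s + 5.64 gives ω_n = √5.64 = 2.375 and ζ = 3.5/(2ω_n) = 0.7369.
%OS = 100·exp(−πζ/√(1−ζ²)) = 100·exp(−π·0.7369/√0.457) = 3.26%.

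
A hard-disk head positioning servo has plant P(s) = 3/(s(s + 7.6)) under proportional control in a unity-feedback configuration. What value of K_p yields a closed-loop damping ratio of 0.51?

K_p = 18.5

Closed-loop characteristic equation: s² + 7.6s + K_p·3 = 0.
So ω_n = √(3K_p) and 2ζω_n = 7.6, giving ζ = 7.6/(2√(3K_p)).
Setting ζ = 0.51: √(3K_p) = 7.6/(2·0.51) = 7.451, so K_p = 55.52/3 = 18.5.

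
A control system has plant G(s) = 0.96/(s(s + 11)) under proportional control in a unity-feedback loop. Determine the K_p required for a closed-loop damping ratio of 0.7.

Closed-loop characteristic equation: s² + 11s + K_p·0.96 = 0.
So ω_n = √(0.96K_p) and 2ζω_n = 11, giving ζ = 11/(2√(0.96K_p)).
Setting ζ = 0.7: √(0.96K_p) = 11/(2·0.7) = 7.857, so K_p = 61.73/0.96 = 64.3.

K_p = 64.3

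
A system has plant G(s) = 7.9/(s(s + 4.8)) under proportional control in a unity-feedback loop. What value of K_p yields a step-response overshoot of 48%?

From %OS = 100·exp(−πζ/√(1−ζ²)) = 48%, ζ = −ln(0.48)/√(π²+ln²(0.48)) = 0.2275.
Characteristic equation s² + 4.8s + 7.9K_p = 0 gives ζ = 4.8/(2√(7.9K_p)).
Setting ζ = 0.2275: √(7.9K_p) = 4.8/(2·0.2275) = 10.55, so K_p = 111.3/7.9 = 14.1.

K_p = 14.1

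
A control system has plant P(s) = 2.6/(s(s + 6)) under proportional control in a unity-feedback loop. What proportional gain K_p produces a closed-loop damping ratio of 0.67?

Closed-loop characteristic equation: s² + 6s + K_p·2.6 = 0.
So ω_n = √(2.6K_p) and 2ζω_n = 6, giving ζ = 6/(2√(2.6K_p)).
Setting ζ = 0.67: √(2.6K_p) = 6/(2·0.67) = 4.478, so K_p = 20.05/2.6 = 7.71.

K_p = 7.71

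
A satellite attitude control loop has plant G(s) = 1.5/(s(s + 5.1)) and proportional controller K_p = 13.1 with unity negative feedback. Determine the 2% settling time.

T_s ≈ 1.57 s

From 1 + K_pG(s) = 0: s² + 5.1s + 19.65 = 0 ⇒ ω_n = 4.433, ζ = 0.5753.
2% settling time T_s ≈ 4/(ζω_n) = 4/2.55 = 1.57 s.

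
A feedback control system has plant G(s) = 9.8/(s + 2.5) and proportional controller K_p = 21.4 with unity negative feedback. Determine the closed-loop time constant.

Closed-loop transfer function: T(s) = K_p·G(s)/(1 + K_p·G(s)) = 209.7/(s + 2.5 + 209.7) = 209.7/(s + 212.2).
Time constant τ = 1/212.2 = 0.00471 s.

τ = 0.00471 s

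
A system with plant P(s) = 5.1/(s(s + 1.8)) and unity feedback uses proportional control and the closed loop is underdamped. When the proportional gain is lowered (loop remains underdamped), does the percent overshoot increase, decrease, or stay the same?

decrease

ζ = 1.8/(2√(5.1K_p)) rises as K_p falls; higher damping means less overshoot.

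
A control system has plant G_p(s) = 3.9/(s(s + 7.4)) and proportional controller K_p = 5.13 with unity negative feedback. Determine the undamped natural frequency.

1 + K_p·G_p(s) = 0 gives s² + 7.4s + 20.01 = 0.
So ω_n² = 20.01 ⇒ ω_n = 4.473 rad/s, and ζ = 7.4/(2ω_n) = 0.827.

ω_n = 4.47 rad/s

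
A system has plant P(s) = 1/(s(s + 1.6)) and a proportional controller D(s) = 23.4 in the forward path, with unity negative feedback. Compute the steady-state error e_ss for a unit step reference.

0

The open loop D(s)P(s) has a pole at the origin (type 1), so the static position error constant is infinite and e_ss = 1/(1+∞) = 0.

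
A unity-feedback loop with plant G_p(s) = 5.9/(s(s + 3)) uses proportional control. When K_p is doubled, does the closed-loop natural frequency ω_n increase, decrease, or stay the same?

increase

ω_n = √(5.9·K_p), which grows with K_p.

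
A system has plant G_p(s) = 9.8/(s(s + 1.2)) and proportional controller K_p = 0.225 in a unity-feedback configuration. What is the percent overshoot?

25%

The closed-loop denominator s² + 1.2s + 2.205 gives ω_n = √2.205 = 1.485 and ζ = 1.2/(2ω_n) = 0.4041.
%OS = 100·exp(−πζ/√(1−ζ²)) = 100·exp(−π·0.4041/√0.8367) = 25%.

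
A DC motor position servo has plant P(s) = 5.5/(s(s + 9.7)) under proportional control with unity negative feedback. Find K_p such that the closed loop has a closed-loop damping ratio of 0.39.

K_p = 28.1

Closed-loop characteristic equation: s² + 9.7s + K_p·5.5 = 0.
So ω_n = √(5.5K_p) and 2ζω_n = 9.7, giving ζ = 9.7/(2√(5.5K_p)).
Setting ζ = 0.39: √(5.5K_p) = 9.7/(2·0.39) = 12.44, so K_p = 154.7/5.5 = 28.1.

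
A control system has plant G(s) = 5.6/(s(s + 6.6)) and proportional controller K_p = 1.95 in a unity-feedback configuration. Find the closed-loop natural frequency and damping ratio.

ω_n = 3.3 rad/s, ζ = 0.999

The closed-loop denominator is s(s+6.6) + 1.95·5.6 = s² + 6.6s + 10.92.
Matching s² + 2ζω_n s + ω_n²: ω_n = √10.92 = 3.305 rad/s and 2ζω_n = 6.6, so ζ = 6.6/(2·3.305) = 0.999.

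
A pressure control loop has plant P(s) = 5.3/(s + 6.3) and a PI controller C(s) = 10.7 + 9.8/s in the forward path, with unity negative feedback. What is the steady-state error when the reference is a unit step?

The open loop C(s)P(s) has a pole at the origin (type 1), so the static position error constant is infinite and e_ss = 1/(1+∞) = 0.

0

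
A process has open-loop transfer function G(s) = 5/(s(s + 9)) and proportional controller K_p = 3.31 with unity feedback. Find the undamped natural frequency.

The closed-loop denominator is s(s+9) + 3.31·5 = s² + 9s + 16.55.
Matching s² + 2ζω_n s + ω_n²: ω_n = √16.55 = 4.068 rad/s and 2ζω_n = 9, so ζ = 9/(2·4.068) = 1.11.

ω_n = 4.07 rad/s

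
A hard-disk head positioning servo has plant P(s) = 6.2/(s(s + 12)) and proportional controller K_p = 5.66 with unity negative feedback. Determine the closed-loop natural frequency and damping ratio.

ω_n = 5.92 rad/s, ζ = 1.01

With unity feedback the closed-loop characteristic equation is s² + 12s + 5.66·6.2 = s² + 12s + 35.09 = 0.
So ω_n² = 35.09 ⇒ ω_n = 5.924 rad/s, and ζ = 12/(2ω_n) = 1.01.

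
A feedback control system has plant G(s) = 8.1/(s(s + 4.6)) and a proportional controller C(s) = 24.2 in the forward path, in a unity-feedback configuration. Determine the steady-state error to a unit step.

The open loop C(s)G(s) has a pole at the origin (type 1), so the static position error constant is infinite and e_ss = 1/(1+∞) = 0.

0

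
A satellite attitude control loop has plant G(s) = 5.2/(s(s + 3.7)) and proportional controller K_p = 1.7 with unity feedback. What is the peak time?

T_p = 1.35 s

Closed-loop characteristic equation: s² + 3.7s + 8.84 = 0, so ω_n = 2.973 rad/s and ζ = 3.7/(2·2.973) = 0.6222.
Damped frequency ω_d = ω_n√(1−ζ²) = 2.328 rad/s, so peak time T_p = π/ω_d = 1.35 s.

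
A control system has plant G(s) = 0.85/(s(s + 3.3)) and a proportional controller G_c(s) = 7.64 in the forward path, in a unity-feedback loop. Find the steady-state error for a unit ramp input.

0.508

The loop has one pole at the origin (type 1). Velocity error constant K_v = lim_{s→0} s·G_c(s)G(s) = 7.64·0.85/3.3 = 1.968.
Steady-state error to a unit ramp: e_ss = 1/K_v = 0.508.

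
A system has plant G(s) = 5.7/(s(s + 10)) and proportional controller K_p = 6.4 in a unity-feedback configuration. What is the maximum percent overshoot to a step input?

0.97%

From 1 + K_pG(s) = 0: s² + 10s + 36.48 = 0 ⇒ ω_n = 6.04, ζ = 0.8278.
%OS = 100·exp(−πζ/√(1−ζ²)) = 100·exp(−π·0.8278/√0.3147) = 0.97%.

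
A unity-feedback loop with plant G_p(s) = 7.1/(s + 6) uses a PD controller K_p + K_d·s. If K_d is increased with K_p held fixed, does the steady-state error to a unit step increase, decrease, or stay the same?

unchanged

At s = 0 the derivative term contributes nothing: C(0) = K_p regardless of K_d, so K_pos = K_p·G_p(0) and e_ss are unchanged.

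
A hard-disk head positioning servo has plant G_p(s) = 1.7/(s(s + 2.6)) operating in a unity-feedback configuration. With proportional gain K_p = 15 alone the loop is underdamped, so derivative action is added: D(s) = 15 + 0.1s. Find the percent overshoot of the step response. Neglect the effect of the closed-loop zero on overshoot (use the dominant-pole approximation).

Forward path: (15 + 0.1s)·1.7/(s(s+2.6)). The closed-loop characteristic equation is s² + (2.6 + 1.7·0.1)s + 1.7·15 = 0.
That is s² + 2.77s + 25.5 = 0, so ω_n = 5.05 rad/s and ζ = 2.77/(2·5.05) = 0.2743.
%OS = 100·exp(−πζ/√(1−ζ²)) = 40.8%.

40.8%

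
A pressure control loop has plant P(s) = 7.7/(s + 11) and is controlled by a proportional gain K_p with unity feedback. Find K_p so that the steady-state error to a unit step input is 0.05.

K_p = 27.1

The loop is type 0, so e_ss(step) = 1/(1 + K_pos) with K_pos = K_p·P(0).
P(0) = 0.7. Require 1/(1 + K_p·0.7) = 0.05, so 1 + 0.7·K_p = 20.
K_p = (20 − 1)/0.7 = 27.1.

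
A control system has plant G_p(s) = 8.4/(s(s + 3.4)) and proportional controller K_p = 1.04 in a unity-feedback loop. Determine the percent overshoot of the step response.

11%

The closed-loop denominator s² + 3.4s + 8.736 gives ω_n = √8.736 = 2.956 and ζ = 3.4/(2ω_n) = 0.5752.
%OS = 100·exp(−πζ/√(1−ζ²)) = 100·exp(−π·0.5752/√0.6692) = 11%.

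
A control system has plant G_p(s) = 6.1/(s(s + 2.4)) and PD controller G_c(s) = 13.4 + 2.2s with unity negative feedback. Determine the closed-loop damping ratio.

Forward path: (13.4 + 2.2s)·6.1/(s(s+2.4)). The closed-loop characteristic equation is s² + (2.4 + 6.1·2.2)s + 6.1·13.4 = 0.
That is s² + 15.82s + 81.74 = 0, so ω_n = 9.041 rad/s and ζ = 15.82/(2·9.041) = 0.8749.

ζ = 0.875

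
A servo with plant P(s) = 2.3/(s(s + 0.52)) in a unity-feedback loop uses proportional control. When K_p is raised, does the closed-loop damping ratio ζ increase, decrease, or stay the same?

decrease

ζ = 0.52/(2√(2.3K_p)); increasing K_p raises the denominator, so ζ falls.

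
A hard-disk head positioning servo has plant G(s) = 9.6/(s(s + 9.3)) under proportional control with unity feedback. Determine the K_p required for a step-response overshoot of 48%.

From %OS = 100·exp(−πζ/√(1−ζ²)) = 48%, ζ = −ln(0.48)/√(π²+ln²(0.48)) = 0.2275.
Characteristic equation s² + 9.3s + 9.6K_p = 0 gives ζ = 9.3/(2√(9.6K_p)).
Setting ζ = 0.2275: √(9.6K_p) = 9.3/(2·0.2275) = 20.44, so K_p = 417.8/9.6 = 43.5.

K_p = 43.5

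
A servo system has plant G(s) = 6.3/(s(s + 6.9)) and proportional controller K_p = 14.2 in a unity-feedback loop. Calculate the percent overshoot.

29.2%

The closed-loop denominator s² + 6.9s + 89.46 gives ω_n = √89.46 = 9.458 and ζ = 6.9/(2ω_n) = 0.3648.
%OS = 100·exp(−πζ/√(1−ζ²)) = 100·exp(−π·0.3648/√0.867) = 29.2%.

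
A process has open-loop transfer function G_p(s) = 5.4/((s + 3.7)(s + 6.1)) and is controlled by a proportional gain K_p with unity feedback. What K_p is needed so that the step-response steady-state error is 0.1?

K_p = 37.6

Steady-state error for a unit step on this type-0 loop is 1/(1 + K_p·G_p(0)).
G_p(0) = 0.2393. Require 1/(1 + K_p·0.2393) = 0.1, so 1 + 0.2393·K_p = 10.
K_p = (10 − 1)/0.2393 = 37.6.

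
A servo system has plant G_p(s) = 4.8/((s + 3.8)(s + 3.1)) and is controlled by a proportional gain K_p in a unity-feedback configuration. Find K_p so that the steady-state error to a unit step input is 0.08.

K_p = 28.2

Steady-state error for a unit step on this type-0 loop is 1/(1 + K_p·G_p(0)).
G_p(0) = 0.4075. Require 1/(1 + K_p·0.4075) = 0.08, so 1 + 0.4075·K_p = 12.5.
K_p = (12.5 − 1)/0.4075 = 28.2.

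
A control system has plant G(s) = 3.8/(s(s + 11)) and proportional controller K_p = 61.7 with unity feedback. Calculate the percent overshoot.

From 1 + K_pG(s) = 0: s² + 11s + 234.5 = 0 ⇒ ω_n = 15.31, ζ = 0.3592.
%OS = 100·exp(−πζ/√(1−ζ²)) = 100·exp(−π·0.3592/√0.871) = 29.8%.

29.8%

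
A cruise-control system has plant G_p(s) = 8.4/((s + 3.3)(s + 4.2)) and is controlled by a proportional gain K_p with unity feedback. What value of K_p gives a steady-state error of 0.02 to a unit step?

The loop is type 0, so e_ss(step) = 1/(1 + K_pos) with K_pos = K_p·G_p(0).
G_p(0) = 0.6061. Require 1/(1 + K_p·0.6061) = 0.02, so 1 + 0.6061·K_p = 50.
K_p = (50 − 1)/0.6061 = 80.8.

K_p = 80.8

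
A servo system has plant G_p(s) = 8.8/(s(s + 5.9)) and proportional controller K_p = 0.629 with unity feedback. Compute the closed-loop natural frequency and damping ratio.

ω_n = 2.35 rad/s, ζ = 1.25

The closed-loop denominator is s(s+5.9) + 0.629·8.8 = s² + 5.9s + 5.535.
So ω_n² = 5.535 ⇒ ω_n = 2.353 rad/s, and ζ = 5.9/(2ω_n) = 1.25.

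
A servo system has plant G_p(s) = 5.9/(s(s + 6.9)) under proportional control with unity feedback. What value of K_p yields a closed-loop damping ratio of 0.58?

Closed-loop characteristic equation: s² + 6.9s + K_p·5.9 = 0.
So ω_n = √(5.9K_p) and 2ζω_n = 6.9, giving ζ = 6.9/(2√(5.9K_p)).
Setting ζ = 0.58: √(5.9K_p) = 6.9/(2·0.58) = 5.948, so K_p = 35.38/5.9 = 6.

K_p = 6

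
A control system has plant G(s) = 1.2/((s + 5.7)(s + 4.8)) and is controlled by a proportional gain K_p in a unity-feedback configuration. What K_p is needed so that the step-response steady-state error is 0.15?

The loop is type 0, so e_ss(step) = 1/(1 + K_pos) with K_pos = K_p·G(0).
G(0) = 0.04386. Require 1/(1 + K_p·0.04386) = 0.15, so 1 + 0.04386·K_p = 6.667.
K_p = (6.667 − 1)/0.04386 = 129.

K_p = 129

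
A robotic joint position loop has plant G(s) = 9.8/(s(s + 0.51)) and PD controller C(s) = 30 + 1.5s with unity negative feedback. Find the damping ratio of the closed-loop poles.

ζ = 0.444

Forward path: (30 + 1.5s)·9.8/(s(s+0.51)). The closed-loop characteristic equation is s² + (0.51 + 9.8·1.5)s + 9.8·30 = 0.
That is s² + 15.21s + 294 = 0, so ω_n = 17.15 rad/s and ζ = 15.21/(2·17.15) = 0.4435.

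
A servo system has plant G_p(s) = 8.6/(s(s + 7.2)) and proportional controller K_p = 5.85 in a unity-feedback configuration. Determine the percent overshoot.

15.7%

The closed-loop denominator s² + 7.2s + 50.31 gives ω_n = √50.31 = 7.093 and ζ = 7.2/(2ω_n) = 0.5075.
%OS = 100·exp(−πζ/√(1−ζ²)) = 100·exp(−π·0.5075/√0.7424) = 15.7%.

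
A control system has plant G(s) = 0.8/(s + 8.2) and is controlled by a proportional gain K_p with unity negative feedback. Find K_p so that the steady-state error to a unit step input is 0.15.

For a type-0 loop with proportional control, e_ss = 1/(1 + K_p·G(0)).
G(0) = 0.09756. Require 1/(1 + K_p·0.09756) = 0.15, so 1 + 0.09756·K_p = 6.667.
K_p = (6.667 − 1)/0.09756 = 58.1.

K_p = 58.1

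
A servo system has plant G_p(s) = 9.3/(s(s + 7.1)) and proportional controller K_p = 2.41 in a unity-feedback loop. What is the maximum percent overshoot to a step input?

The closed-loop denominator s² + 7.1s + 22.41 gives ω_n = √22.41 = 4.734 and ζ = 7.1/(2ω_n) = 0.7499.
%OS = 100·exp(−πζ/√(1−ζ²)) = 100·exp(−π·0.7499/√0.4377) = 2.84%.

2.84%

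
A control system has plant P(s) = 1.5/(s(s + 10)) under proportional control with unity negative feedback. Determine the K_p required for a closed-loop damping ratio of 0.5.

K_p = 66.7

Closed-loop characteristic equation: s² + 10s + K_p·1.5 = 0.
So ω_n = √(1.5K_p) and 2ζω_n = 10, giving ζ = 10/(2√(1.5K_p)).
Setting ζ = 0.5: √(1.5K_p) = 10/(2·0.5) = 10, so K_p = 100/1.5 = 66.7.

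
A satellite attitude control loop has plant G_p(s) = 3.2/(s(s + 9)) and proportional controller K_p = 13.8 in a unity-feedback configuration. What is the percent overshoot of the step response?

From 1 + K_pG_p(s) = 0: s² + 9s + 44.16 = 0 ⇒ ω_n = 6.645, ζ = 0.6772.
%OS = 100·exp(−πζ/√(1−ζ²)) = 100·exp(−π·0.6772/√0.5414) = 5.55%.

5.55%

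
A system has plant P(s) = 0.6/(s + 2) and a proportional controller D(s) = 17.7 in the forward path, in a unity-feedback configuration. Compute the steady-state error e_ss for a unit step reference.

The loop is type 0. Static position error constant K_pos = D(0)·P(0) = 17.7·0.3 = 5.31.
Steady-state error to a unit step: e_ss = 1/(1+K_pos) = 1/6.31 = 0.158.

0.158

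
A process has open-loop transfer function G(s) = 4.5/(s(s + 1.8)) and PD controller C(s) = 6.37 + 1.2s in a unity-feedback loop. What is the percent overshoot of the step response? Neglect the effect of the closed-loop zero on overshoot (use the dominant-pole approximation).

Forward path: (6.37 + 1.2s)·4.5/(s(s+1.8)). The closed-loop characteristic equation is s² + (1.8 + 4.5·1.2)s + 4.5·6.37 = 0.
That is s² + 7.2s + 28.66 = 0, so ω_n = 5.354 rad/s and ζ = 7.2/(2·5.354) = 0.6724.
%OS = 100·exp(−πζ/√(1−ζ²)) = 5.76%.

5.76%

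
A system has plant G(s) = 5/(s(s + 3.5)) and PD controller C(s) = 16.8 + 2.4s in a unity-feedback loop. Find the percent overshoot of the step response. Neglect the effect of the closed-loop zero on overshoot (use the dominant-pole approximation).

0.69%

Forward path: (16.8 + 2.4s)·5/(s(s+3.5)). The closed-loop characteristic equation is s² + (3.5 + 5·2.4)s + 5·16.8 = 0.
That is s² + 15.5s + 84 = 0, so ω_n = 9.165 rad/s and ζ = 15.5/(2·9.165) = 0.8456.
%OS = 100·exp(−πζ/√(1−ζ²)) = 0.69%.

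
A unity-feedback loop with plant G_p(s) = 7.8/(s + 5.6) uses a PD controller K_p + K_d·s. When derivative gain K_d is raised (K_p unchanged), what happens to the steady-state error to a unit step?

unchanged

K_d affects only the transient (the s-coefficient); the DC loop gain, and hence e_ss, depends only on K_p.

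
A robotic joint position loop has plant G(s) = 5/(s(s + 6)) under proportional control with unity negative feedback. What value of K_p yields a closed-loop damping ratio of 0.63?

Closed-loop characteristic equation: s² + 6s + K_p·5 = 0.
So ω_n = √(5K_p) and 2ζω_n = 6, giving ζ = 6/(2√(5K_p)).
Setting ζ = 0.63: √(5K_p) = 6/(2·0.63) = 4.762, so K_p = 22.68/5 = 4.54.

K_p = 4.54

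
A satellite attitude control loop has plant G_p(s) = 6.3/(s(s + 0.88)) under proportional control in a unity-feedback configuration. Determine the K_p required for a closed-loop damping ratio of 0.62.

Closed-loop characteristic equation: s² + 0.88s + K_p·6.3 = 0.
So ω_n = √(6.3K_p) and 2ζω_n = 0.88, giving ζ = 0.88/(2√(6.3K_p)).
Setting ζ = 0.62: √(6.3K_p) = 0.88/(2·0.62) = 0.7097, so K_p = 0.5036/6.3 = 0.0799.

K_p = 0.0799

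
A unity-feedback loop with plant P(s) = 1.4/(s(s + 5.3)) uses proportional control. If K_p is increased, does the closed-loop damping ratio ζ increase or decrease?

decrease

ζ = 5.3/(2√(1.4K_p)); increasing K_p raises the denominator, so ζ falls.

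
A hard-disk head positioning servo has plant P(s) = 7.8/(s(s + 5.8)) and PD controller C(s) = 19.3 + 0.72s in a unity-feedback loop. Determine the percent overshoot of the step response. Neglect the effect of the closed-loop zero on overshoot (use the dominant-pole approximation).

Forward path: (19.3 + 0.72s)·7.8/(s(s+5.8)). The closed-loop characteristic equation is s² + (5.8 + 7.8·0.72)s + 7.8·19.3 = 0.
That is s² + 11.42s + 150.5 = 0, so ω_n = 12.27 rad/s and ζ = 11.42/(2·12.27) = 0.4652.
%OS = 100·exp(−πζ/√(1−ζ²)) = 19.2%.

19.2%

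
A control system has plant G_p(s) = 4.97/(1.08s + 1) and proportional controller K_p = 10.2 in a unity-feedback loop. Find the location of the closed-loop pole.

Closed loop: T(s) = K_p·G_p/(1+K_p·G_p) = 50.69/(1.08s + 1 + 50.69), with pole at s = −(1 + 50.69)/1.08 = −47.86.

s = -47.86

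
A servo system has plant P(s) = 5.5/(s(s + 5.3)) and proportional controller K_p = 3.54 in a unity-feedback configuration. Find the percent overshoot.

From 1 + K_pP(s) = 0: s² + 5.3s + 19.47 = 0 ⇒ ω_n = 4.412, ζ = 0.6006.
%OS = 100·exp(−πζ/√(1−ζ²)) = 100·exp(−π·0.6006/√0.6393) = 9.44%.

9.44%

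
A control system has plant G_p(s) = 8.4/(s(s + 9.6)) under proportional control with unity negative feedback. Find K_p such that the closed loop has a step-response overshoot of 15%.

From %OS = 100·exp(−πζ/√(1−ζ²)) = 15%, ζ = −ln(0.15)/√(π²+ln²(0.15)) = 0.5169.
Characteristic equation s² + 9.6s + 8.4K_p = 0 gives ζ = 9.6/(2√(8.4K_p)).
Setting ζ = 0.5169: √(8.4K_p) = 9.6/(2·0.5169) = 9.286, so K_p = 86.22/8.4 = 10.3.

K_p = 10.3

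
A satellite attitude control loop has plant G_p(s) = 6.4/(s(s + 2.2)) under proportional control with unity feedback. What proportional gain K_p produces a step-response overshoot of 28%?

K_p = 1.34

From %OS = 100·exp(−πζ/√(1−ζ²)) = 28%, ζ = −ln(0.28)/√(π²+ln²(0.28)) = 0.3755.
Characteristic equation s² + 2.2s + 6.4K_p = 0 gives ζ = 2.2/(2√(6.4K_p)).
Setting ζ = 0.3755: √(6.4K_p) = 2.2/(2·0.3755) = 2.929, so K_p = 8.58/6.4 = 1.34.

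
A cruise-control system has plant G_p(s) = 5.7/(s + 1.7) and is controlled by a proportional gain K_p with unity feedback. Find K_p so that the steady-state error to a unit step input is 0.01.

K_p = 29.5

The loop is type 0, so e_ss(step) = 1/(1 + K_pos) with K_pos = K_p·G_p(0).
G_p(0) = 3.353. Require 1/(1 + K_p·3.353) = 0.01, so 1 + 3.353·K_p = 100.
K_p = (100 − 1)/3.353 = 29.5.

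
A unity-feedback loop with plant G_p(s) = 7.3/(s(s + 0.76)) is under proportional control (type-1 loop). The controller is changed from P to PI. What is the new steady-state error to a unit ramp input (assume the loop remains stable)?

0

The integrator raises the loop to type 2, so K_v → ∞ and e_ss to a ramp is zero.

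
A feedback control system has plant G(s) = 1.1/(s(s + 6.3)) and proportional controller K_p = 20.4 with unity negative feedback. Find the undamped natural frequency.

ω_n = 4.74 rad/s

With unity feedback the closed-loop characteristic equation is s² + 6.3s + 20.4·1.1 = s² + 6.3s + 22.44 = 0.
So ω_n² = 22.44 ⇒ ω_n = 4.737 rad/s, and ζ = 6.3/(2ω_n) = 0.665.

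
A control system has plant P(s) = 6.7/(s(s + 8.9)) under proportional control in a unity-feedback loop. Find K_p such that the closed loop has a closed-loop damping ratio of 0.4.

Closed-loop characteristic equation: s² + 8.9s + K_p·6.7 = 0.
So ω_n = √(6.7K_p) and 2ζω_n = 8.9, giving ζ = 8.9/(2√(6.7K_p)).
Setting ζ = 0.4: √(6.7K_p) = 8.9/(2·0.4) = 11.12, so K_p = 123.8/6.7 = 18.5.

K_p = 18.5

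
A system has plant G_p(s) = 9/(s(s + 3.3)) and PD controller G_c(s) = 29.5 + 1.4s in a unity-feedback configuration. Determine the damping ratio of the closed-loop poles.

Forward path: (29.5 + 1.4s)·9/(s(s+3.3)). The closed-loop characteristic equation is s² + (3.3 + 9·1.4)s + 9·29.5 = 0.
That is s² + 15.9s + 265.5 = 0, so ω_n = 16.29 rad/s and ζ = 15.9/(2·16.29) = 0.4879.

ζ = 0.488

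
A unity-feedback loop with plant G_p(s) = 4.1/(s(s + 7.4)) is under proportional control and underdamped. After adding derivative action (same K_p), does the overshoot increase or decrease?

decrease

With PD the characteristic equation becomes s² + (a + K·K_d)s + K·K_p = 0; the damping term grows, ζ rises, overshoot falls.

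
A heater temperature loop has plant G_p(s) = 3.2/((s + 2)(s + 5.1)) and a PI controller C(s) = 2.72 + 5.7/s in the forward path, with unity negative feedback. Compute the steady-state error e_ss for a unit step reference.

The open loop C(s)G_p(s) has a pole at the origin (type 1), so the static position error constant is infinite and e_ss = 1/(1+∞) = 0.

0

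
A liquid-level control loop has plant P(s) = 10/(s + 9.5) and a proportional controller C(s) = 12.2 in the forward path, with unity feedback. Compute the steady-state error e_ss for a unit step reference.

The loop is type 0. Static position error constant K_pos = C(0)·P(0) = 12.2·1.053 = 12.84.
Steady-state error to a unit step: e_ss = 1/(1+K_pos) = 1/13.84 = 0.0722.

0.0722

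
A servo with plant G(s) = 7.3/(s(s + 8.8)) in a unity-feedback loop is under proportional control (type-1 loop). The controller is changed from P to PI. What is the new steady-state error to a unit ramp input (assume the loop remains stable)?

The integrator raises the loop to type 2, so K_v → ∞ and e_ss to a ramp is zero.

0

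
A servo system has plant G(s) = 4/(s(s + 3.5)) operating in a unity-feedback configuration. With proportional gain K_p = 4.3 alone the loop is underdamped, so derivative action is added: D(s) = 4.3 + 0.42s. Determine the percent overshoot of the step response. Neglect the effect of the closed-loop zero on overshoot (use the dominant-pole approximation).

8.11%

Forward path: (4.3 + 0.42s)·4/(s(s+3.5)). The closed-loop characteristic equation is s² + (3.5 + 4·0.42)s + 4·4.3 = 0.
That is s² + 5.18s + 17.2 = 0, so ω_n = 4.147 rad/s and ζ = 5.18/(2·4.147) = 0.6245.
%OS = 100·exp(−πζ/√(1−ζ²)) = 8.11%.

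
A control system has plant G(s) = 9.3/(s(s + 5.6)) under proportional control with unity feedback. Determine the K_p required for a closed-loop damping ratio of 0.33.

K_p = 7.74

Closed-loop characteristic equation: s² + 5.6s + K_p·9.3 = 0.
So ω_n = √(9.3K_p) and 2ζω_n = 5.6, giving ζ = 5.6/(2√(9.3K_p)).
Setting ζ = 0.33: √(9.3K_p) = 5.6/(2·0.33) = 8.485, so K_p = 71.99/9.3 = 7.74.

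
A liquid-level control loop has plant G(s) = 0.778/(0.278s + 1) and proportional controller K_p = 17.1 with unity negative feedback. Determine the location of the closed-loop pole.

s = -51.45

Closed loop: T(s) = K_p·G/(1+K_p·G) = 13.3/(0.278s + 1 + 13.3), with pole at s = −(1 + 13.3)/0.278 = −51.45.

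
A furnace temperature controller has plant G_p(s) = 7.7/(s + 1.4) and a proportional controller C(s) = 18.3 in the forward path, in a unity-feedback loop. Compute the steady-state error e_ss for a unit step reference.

0.00984

The loop is type 0. Static position error constant K_pos = C(0)·G_p(0) = 18.3·5.5 = 100.7.
Steady-state error to a unit step: e_ss = 1/(1+K_pos) = 1/101.7 = 0.00984.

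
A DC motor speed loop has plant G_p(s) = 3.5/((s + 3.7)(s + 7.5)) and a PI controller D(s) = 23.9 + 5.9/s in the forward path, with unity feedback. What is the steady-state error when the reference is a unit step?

0

The open loop D(s)G_p(s) has a pole at the origin (type 1), so the static position error constant is infinite and e_ss = 1/(1+∞) = 0.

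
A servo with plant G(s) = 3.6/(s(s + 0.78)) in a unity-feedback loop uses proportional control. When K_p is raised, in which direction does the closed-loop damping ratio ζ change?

ζ = 0.78/(2√(3.6K_p)); increasing K_p raises the denominator, so ζ falls.

decrease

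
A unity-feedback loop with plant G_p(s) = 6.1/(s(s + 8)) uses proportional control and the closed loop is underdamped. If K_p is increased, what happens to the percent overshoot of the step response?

increase

Characteristic equation s² + 8s + K_p·6.1 = 0: raising K_p raises ω_n while 2ζω_n = 8 is fixed, so ζ falls and overshoot grows.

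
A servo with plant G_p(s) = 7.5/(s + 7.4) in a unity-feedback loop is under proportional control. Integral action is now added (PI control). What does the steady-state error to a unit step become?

0

Adding integral action puts a pole at s = 0 in the forward path, raising the system type to 1; a type-1 loop has zero steady-state error to a step.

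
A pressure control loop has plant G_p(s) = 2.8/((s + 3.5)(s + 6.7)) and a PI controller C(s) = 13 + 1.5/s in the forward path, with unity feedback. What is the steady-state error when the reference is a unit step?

The open loop C(s)G_p(s) has a pole at the origin (type 1), so the static position error constant is infinite and e_ss = 1/(1+∞) = 0.

0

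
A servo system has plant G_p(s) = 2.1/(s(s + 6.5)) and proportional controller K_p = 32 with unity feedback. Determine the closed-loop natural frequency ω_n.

The closed-loop denominator is s(s+6.5) + 32·2.1 = s² + 6.5s + 67.2.
So ω_n² = 67.2 ⇒ ω_n = 8.198 rad/s, and ζ = 6.5/(2ω_n) = 0.396.

ω_n = 8.2 rad/s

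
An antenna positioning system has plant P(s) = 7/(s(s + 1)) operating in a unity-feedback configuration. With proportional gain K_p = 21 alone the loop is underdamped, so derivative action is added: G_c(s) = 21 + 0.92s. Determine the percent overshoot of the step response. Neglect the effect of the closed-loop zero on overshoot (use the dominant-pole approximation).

36.3%

Forward path: (21 + 0.92s)·7/(s(s+1)). The closed-loop characteristic equation is s² + (1 + 7·0.92)s + 7·21 = 0.
That is s² + 7.44s + 147 = 0, so ω_n = 12.12 rad/s and ζ = 7.44/(2·12.12) = 0.3068.
%OS = 100·exp(−πζ/√(1−ζ²)) = 36.3%.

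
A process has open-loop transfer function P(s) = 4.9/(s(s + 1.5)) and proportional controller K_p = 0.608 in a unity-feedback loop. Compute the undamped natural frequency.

ω_n = 1.73 rad/s

1 + K_p·P(s) = 0 gives s² + 1.5s + 2.979 = 0.
Matching s² + 2ζω_n s + ω_n²: ω_n = √2.979 = 1.726 rad/s and 2ζω_n = 1.5, so ζ = 1.5/(2·1.726) = 0.435.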